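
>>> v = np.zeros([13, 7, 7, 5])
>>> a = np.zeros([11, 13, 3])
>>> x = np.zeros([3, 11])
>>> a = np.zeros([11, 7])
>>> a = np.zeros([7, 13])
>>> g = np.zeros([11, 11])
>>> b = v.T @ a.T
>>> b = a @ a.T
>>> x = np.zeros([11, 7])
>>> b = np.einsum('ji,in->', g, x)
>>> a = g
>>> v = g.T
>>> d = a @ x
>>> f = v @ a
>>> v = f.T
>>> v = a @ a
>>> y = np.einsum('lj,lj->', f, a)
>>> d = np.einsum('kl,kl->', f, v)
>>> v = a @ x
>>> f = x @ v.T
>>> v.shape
(11, 7)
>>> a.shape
(11, 11)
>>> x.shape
(11, 7)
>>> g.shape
(11, 11)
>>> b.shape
()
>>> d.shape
()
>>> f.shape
(11, 11)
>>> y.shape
()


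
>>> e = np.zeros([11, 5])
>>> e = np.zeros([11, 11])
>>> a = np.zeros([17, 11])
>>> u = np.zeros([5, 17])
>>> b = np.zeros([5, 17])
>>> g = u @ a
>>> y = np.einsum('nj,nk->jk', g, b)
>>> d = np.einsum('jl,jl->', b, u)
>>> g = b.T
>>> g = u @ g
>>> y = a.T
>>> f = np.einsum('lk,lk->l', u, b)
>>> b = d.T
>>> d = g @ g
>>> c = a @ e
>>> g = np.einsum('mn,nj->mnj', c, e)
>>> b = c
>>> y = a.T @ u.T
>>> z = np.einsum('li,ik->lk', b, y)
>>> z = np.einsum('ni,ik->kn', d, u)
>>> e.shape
(11, 11)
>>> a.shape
(17, 11)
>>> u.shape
(5, 17)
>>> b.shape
(17, 11)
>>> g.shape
(17, 11, 11)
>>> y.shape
(11, 5)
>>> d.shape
(5, 5)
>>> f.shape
(5,)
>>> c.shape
(17, 11)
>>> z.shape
(17, 5)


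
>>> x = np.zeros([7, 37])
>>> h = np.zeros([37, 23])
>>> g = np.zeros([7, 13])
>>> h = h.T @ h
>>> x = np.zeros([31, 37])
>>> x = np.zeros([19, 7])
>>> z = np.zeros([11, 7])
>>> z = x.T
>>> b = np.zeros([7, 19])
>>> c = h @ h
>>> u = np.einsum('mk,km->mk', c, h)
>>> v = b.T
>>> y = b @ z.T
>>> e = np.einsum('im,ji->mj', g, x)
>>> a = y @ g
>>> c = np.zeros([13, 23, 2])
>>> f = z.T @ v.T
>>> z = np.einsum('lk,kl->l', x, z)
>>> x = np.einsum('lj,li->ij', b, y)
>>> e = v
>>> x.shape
(7, 19)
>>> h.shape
(23, 23)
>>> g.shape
(7, 13)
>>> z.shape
(19,)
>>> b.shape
(7, 19)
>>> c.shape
(13, 23, 2)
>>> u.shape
(23, 23)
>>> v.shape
(19, 7)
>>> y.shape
(7, 7)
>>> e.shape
(19, 7)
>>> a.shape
(7, 13)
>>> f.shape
(19, 19)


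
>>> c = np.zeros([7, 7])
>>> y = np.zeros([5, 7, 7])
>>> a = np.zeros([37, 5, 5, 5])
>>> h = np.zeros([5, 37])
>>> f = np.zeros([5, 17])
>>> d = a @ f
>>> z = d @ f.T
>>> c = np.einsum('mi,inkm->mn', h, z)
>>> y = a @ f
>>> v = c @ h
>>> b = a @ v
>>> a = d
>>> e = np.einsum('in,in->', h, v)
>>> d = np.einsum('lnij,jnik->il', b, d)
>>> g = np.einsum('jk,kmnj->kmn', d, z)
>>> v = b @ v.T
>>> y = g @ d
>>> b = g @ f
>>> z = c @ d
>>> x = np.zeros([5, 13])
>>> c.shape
(5, 5)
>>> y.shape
(37, 5, 37)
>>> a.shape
(37, 5, 5, 17)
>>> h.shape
(5, 37)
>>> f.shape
(5, 17)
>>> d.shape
(5, 37)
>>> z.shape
(5, 37)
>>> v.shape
(37, 5, 5, 5)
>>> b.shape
(37, 5, 17)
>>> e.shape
()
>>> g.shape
(37, 5, 5)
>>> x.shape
(5, 13)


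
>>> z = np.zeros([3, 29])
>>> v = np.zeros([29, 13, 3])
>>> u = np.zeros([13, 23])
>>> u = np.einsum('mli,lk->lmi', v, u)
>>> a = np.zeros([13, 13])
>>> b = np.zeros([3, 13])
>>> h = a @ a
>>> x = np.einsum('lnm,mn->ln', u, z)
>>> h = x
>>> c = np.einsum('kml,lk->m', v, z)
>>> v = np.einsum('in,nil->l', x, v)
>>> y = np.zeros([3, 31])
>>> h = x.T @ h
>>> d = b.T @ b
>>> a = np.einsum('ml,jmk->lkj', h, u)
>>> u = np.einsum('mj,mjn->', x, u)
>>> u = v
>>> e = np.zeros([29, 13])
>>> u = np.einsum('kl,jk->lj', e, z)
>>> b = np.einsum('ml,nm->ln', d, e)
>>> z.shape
(3, 29)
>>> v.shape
(3,)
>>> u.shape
(13, 3)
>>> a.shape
(29, 3, 13)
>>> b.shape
(13, 29)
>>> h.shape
(29, 29)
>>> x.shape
(13, 29)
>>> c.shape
(13,)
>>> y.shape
(3, 31)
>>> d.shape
(13, 13)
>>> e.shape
(29, 13)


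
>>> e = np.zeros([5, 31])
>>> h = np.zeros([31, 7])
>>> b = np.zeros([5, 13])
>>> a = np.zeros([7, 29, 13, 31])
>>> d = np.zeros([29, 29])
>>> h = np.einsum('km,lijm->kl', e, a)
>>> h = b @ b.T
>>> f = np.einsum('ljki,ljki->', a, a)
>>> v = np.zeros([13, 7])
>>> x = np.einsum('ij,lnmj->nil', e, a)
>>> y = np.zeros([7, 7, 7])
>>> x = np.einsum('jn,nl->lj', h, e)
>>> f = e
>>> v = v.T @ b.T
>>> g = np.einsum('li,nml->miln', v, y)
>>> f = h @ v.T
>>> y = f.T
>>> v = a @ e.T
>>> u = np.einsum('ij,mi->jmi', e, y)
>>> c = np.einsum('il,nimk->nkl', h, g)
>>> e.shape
(5, 31)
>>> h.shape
(5, 5)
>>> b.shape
(5, 13)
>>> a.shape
(7, 29, 13, 31)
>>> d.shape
(29, 29)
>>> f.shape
(5, 7)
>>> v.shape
(7, 29, 13, 5)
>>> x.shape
(31, 5)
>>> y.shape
(7, 5)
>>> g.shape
(7, 5, 7, 7)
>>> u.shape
(31, 7, 5)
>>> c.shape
(7, 7, 5)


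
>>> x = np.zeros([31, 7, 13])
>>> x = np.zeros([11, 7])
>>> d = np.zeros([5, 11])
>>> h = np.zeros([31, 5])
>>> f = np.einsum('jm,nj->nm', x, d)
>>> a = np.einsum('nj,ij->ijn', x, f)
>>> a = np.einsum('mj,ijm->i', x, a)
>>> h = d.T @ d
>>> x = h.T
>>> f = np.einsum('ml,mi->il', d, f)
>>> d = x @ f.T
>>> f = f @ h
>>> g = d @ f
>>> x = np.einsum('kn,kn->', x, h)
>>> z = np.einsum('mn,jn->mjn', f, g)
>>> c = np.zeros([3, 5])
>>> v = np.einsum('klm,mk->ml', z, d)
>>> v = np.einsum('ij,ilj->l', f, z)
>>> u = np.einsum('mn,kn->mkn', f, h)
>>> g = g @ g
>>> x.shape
()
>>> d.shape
(11, 7)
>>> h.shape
(11, 11)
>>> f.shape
(7, 11)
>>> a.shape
(5,)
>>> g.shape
(11, 11)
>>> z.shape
(7, 11, 11)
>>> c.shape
(3, 5)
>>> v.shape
(11,)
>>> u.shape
(7, 11, 11)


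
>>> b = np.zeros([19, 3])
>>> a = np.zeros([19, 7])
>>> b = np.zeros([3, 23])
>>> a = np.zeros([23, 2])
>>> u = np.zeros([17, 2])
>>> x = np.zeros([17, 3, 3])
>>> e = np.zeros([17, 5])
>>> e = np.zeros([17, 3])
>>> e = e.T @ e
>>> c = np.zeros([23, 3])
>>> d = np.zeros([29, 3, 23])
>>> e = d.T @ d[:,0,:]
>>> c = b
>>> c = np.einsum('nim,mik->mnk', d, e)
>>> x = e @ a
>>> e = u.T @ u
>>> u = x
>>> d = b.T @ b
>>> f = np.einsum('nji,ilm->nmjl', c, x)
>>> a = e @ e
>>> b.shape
(3, 23)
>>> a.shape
(2, 2)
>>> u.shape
(23, 3, 2)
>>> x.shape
(23, 3, 2)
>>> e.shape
(2, 2)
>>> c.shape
(23, 29, 23)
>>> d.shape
(23, 23)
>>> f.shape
(23, 2, 29, 3)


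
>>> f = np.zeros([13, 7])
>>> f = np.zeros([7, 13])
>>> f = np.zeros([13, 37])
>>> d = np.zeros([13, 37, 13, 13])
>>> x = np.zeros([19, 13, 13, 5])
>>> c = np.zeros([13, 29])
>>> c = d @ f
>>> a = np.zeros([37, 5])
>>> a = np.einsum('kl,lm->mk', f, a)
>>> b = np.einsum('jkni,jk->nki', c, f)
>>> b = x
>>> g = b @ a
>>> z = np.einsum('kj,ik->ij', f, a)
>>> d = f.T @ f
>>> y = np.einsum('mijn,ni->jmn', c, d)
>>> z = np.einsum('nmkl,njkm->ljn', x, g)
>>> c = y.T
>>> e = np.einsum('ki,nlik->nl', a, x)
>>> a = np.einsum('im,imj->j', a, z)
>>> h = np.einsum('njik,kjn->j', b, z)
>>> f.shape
(13, 37)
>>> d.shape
(37, 37)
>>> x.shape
(19, 13, 13, 5)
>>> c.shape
(37, 13, 13)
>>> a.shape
(19,)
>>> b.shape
(19, 13, 13, 5)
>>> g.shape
(19, 13, 13, 13)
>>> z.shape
(5, 13, 19)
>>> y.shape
(13, 13, 37)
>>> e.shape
(19, 13)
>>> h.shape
(13,)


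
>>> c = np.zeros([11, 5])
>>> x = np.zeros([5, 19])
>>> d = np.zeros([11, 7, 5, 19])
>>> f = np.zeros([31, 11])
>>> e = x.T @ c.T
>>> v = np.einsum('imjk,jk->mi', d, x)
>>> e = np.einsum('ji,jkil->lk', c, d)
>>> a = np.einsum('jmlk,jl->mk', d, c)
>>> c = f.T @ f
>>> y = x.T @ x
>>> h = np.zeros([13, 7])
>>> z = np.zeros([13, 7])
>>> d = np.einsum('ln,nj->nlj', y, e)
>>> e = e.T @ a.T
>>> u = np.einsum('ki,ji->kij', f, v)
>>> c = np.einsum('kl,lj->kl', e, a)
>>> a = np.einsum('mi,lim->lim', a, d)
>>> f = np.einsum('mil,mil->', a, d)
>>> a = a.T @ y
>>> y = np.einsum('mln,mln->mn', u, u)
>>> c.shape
(7, 7)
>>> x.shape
(5, 19)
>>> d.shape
(19, 19, 7)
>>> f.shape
()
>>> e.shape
(7, 7)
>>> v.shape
(7, 11)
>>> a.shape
(7, 19, 19)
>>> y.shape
(31, 7)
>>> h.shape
(13, 7)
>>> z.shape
(13, 7)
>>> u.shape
(31, 11, 7)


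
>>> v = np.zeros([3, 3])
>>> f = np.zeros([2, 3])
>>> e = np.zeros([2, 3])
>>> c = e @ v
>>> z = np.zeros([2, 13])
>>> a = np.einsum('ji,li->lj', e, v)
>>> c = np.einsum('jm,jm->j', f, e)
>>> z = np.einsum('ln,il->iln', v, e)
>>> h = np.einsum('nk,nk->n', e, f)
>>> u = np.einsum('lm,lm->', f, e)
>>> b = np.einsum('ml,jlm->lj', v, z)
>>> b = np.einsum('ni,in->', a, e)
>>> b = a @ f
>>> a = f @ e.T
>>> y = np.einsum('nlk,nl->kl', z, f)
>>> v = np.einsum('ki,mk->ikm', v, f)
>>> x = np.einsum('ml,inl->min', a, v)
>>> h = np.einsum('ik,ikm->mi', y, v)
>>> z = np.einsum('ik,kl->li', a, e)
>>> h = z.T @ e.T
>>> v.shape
(3, 3, 2)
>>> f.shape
(2, 3)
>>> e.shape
(2, 3)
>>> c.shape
(2,)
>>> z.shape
(3, 2)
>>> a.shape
(2, 2)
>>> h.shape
(2, 2)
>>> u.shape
()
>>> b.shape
(3, 3)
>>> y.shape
(3, 3)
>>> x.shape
(2, 3, 3)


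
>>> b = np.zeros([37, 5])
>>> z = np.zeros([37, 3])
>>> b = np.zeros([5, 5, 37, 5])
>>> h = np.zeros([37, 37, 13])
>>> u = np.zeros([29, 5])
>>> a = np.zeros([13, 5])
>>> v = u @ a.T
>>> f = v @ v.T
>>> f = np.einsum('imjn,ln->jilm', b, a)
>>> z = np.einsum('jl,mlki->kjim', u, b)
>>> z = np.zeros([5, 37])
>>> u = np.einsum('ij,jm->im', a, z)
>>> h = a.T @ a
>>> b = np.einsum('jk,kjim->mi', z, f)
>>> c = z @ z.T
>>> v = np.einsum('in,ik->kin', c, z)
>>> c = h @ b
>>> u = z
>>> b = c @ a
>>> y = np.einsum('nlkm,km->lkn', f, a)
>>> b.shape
(5, 5)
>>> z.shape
(5, 37)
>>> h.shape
(5, 5)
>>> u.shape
(5, 37)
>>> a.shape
(13, 5)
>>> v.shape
(37, 5, 5)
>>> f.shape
(37, 5, 13, 5)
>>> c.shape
(5, 13)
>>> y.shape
(5, 13, 37)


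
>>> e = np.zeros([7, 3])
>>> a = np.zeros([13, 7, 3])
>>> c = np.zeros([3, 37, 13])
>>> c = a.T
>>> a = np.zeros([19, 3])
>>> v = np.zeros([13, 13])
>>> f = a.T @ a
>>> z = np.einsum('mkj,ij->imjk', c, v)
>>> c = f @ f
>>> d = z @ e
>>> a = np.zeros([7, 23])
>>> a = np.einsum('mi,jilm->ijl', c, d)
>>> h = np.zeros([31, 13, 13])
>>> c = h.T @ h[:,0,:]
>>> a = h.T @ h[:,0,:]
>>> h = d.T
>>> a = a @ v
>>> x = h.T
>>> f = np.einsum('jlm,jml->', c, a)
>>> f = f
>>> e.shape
(7, 3)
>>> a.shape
(13, 13, 13)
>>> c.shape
(13, 13, 13)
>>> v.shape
(13, 13)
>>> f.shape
()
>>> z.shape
(13, 3, 13, 7)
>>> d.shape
(13, 3, 13, 3)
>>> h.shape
(3, 13, 3, 13)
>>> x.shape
(13, 3, 13, 3)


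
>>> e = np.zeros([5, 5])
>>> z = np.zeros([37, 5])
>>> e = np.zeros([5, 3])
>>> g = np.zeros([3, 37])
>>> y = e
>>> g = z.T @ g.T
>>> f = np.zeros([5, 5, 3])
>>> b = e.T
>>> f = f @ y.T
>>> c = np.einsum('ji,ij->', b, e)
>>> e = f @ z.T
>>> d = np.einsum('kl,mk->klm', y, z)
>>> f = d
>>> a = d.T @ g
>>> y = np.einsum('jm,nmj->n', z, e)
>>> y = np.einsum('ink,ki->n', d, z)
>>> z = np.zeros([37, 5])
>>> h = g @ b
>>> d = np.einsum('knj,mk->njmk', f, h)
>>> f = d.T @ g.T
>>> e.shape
(5, 5, 37)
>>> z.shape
(37, 5)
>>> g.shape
(5, 3)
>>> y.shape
(3,)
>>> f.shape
(5, 5, 37, 5)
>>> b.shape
(3, 5)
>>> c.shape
()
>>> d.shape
(3, 37, 5, 5)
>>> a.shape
(37, 3, 3)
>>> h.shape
(5, 5)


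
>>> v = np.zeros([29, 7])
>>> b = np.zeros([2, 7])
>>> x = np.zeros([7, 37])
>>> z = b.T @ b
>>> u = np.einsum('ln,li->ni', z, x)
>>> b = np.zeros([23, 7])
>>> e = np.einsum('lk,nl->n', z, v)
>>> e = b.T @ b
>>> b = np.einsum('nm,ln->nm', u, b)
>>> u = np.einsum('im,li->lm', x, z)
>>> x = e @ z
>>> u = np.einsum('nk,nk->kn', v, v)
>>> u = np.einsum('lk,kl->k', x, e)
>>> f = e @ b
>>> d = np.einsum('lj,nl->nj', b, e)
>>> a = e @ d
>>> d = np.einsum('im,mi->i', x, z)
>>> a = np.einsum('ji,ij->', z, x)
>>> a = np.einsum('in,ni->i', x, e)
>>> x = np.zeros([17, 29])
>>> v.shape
(29, 7)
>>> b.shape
(7, 37)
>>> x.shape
(17, 29)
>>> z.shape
(7, 7)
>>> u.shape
(7,)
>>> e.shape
(7, 7)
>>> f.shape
(7, 37)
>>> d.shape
(7,)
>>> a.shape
(7,)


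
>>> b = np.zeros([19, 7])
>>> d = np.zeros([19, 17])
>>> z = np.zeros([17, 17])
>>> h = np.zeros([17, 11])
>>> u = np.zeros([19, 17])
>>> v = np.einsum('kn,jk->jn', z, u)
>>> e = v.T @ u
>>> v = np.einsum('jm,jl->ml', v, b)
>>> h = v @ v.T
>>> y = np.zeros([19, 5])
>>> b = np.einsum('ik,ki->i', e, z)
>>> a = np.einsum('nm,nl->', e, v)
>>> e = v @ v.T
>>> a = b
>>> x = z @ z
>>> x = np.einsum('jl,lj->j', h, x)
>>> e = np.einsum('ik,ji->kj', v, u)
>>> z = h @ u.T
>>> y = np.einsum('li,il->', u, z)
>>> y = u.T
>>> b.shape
(17,)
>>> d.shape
(19, 17)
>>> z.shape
(17, 19)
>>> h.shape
(17, 17)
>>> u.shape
(19, 17)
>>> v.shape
(17, 7)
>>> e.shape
(7, 19)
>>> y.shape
(17, 19)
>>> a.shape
(17,)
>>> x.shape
(17,)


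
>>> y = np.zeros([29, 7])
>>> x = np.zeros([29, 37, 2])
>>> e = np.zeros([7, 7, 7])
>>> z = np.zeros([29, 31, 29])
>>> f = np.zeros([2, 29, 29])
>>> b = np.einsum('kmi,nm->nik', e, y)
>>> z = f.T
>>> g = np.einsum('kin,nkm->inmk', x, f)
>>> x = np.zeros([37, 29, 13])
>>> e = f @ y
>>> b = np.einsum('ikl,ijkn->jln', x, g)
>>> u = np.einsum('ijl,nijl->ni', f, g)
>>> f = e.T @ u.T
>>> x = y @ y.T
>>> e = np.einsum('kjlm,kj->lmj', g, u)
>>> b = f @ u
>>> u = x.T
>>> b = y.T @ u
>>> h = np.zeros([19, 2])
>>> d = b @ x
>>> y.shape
(29, 7)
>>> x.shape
(29, 29)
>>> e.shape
(29, 29, 2)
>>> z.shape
(29, 29, 2)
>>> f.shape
(7, 29, 37)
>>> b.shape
(7, 29)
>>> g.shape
(37, 2, 29, 29)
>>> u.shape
(29, 29)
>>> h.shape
(19, 2)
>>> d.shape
(7, 29)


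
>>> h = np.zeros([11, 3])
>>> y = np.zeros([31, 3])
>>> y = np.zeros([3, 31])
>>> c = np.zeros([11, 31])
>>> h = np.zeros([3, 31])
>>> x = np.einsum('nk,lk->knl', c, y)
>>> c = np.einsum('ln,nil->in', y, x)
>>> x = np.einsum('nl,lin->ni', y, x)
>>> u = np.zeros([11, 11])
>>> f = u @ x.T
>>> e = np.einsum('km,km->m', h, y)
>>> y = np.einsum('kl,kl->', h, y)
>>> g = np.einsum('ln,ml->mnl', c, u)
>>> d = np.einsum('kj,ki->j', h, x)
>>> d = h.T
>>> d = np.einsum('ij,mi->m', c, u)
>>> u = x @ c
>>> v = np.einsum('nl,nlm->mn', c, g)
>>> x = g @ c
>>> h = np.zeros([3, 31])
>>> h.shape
(3, 31)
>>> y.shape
()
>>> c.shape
(11, 31)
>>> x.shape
(11, 31, 31)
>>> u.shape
(3, 31)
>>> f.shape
(11, 3)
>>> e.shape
(31,)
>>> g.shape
(11, 31, 11)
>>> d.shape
(11,)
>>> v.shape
(11, 11)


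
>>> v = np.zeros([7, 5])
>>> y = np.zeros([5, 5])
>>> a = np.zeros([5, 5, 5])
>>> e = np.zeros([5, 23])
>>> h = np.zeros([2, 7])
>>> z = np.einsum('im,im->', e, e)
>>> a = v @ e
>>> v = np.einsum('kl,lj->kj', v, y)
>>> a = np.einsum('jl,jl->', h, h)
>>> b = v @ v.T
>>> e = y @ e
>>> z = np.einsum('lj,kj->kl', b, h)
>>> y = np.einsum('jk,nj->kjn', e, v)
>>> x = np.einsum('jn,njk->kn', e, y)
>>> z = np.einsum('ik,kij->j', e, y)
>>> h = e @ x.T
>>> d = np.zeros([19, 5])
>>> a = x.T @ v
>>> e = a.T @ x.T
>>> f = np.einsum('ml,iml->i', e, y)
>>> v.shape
(7, 5)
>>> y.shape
(23, 5, 7)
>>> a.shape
(23, 5)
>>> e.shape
(5, 7)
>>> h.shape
(5, 7)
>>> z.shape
(7,)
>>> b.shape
(7, 7)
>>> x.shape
(7, 23)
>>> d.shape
(19, 5)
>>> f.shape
(23,)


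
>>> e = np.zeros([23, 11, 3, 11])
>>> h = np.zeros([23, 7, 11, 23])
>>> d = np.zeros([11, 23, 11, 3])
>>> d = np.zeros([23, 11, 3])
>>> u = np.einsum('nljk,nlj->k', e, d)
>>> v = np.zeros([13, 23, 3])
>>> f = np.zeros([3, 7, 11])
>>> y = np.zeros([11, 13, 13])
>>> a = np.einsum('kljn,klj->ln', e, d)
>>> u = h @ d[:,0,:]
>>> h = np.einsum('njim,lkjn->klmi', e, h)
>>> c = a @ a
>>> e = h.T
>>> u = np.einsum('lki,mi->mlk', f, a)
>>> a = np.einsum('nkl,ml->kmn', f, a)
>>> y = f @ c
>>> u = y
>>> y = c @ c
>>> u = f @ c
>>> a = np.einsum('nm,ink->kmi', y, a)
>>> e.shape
(3, 11, 23, 7)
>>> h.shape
(7, 23, 11, 3)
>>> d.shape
(23, 11, 3)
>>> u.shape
(3, 7, 11)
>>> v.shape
(13, 23, 3)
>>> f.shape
(3, 7, 11)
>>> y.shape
(11, 11)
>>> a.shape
(3, 11, 7)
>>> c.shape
(11, 11)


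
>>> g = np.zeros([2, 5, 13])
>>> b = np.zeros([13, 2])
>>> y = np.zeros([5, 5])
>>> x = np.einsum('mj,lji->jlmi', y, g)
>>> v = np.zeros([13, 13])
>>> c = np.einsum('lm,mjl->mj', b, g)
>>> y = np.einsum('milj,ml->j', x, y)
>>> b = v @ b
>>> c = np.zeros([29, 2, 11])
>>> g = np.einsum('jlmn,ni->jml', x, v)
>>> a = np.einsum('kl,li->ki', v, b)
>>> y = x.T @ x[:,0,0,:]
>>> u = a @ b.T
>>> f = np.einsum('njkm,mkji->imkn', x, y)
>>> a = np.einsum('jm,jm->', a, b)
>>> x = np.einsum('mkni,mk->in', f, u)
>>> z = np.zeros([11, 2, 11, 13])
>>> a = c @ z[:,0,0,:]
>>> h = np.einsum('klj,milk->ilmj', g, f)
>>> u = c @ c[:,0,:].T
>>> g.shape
(5, 5, 2)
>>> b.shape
(13, 2)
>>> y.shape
(13, 5, 2, 13)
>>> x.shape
(5, 5)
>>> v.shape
(13, 13)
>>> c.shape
(29, 2, 11)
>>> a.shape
(29, 2, 13)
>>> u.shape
(29, 2, 29)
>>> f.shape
(13, 13, 5, 5)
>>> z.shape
(11, 2, 11, 13)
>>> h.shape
(13, 5, 13, 2)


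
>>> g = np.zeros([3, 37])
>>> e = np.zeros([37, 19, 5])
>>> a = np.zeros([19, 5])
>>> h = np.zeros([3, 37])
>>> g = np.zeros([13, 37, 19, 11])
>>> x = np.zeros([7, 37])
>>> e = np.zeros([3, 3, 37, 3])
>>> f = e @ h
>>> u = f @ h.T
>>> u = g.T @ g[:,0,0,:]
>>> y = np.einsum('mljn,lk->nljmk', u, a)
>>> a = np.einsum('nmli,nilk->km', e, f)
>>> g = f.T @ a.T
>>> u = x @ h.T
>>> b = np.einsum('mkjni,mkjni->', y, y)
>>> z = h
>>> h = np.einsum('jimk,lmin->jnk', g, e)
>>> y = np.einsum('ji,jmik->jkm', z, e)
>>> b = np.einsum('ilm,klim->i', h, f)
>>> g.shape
(37, 37, 3, 37)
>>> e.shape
(3, 3, 37, 3)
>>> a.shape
(37, 3)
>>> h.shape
(37, 3, 37)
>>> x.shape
(7, 37)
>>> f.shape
(3, 3, 37, 37)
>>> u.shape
(7, 3)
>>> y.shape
(3, 3, 3)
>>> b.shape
(37,)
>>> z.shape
(3, 37)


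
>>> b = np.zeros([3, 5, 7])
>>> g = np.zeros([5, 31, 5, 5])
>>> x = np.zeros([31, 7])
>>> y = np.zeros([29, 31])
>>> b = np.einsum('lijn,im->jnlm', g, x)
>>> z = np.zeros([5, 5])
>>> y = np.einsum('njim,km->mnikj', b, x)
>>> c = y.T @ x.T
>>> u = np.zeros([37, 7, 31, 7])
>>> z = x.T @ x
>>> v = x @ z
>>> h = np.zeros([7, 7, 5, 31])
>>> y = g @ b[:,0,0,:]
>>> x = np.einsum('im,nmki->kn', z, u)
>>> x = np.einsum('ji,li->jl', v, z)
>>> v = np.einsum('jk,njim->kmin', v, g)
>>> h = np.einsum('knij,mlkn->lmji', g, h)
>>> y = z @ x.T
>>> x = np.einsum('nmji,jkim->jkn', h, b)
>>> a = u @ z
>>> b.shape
(5, 5, 5, 7)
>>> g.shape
(5, 31, 5, 5)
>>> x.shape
(5, 5, 7)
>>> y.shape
(7, 31)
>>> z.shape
(7, 7)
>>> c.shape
(5, 31, 5, 5, 31)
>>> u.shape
(37, 7, 31, 7)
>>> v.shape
(7, 5, 5, 5)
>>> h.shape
(7, 7, 5, 5)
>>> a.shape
(37, 7, 31, 7)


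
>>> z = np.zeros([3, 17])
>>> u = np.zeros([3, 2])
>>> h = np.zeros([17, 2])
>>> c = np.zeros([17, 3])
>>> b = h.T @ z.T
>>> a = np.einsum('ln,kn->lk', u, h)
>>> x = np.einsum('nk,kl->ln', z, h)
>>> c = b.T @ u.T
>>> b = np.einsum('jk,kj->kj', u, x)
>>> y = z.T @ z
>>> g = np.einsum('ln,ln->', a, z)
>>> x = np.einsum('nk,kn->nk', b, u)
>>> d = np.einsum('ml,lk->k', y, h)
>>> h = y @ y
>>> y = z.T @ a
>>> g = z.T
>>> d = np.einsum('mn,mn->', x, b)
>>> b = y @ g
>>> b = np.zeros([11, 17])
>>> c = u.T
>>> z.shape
(3, 17)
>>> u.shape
(3, 2)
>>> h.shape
(17, 17)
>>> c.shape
(2, 3)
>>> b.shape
(11, 17)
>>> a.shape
(3, 17)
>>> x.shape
(2, 3)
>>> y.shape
(17, 17)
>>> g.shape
(17, 3)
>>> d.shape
()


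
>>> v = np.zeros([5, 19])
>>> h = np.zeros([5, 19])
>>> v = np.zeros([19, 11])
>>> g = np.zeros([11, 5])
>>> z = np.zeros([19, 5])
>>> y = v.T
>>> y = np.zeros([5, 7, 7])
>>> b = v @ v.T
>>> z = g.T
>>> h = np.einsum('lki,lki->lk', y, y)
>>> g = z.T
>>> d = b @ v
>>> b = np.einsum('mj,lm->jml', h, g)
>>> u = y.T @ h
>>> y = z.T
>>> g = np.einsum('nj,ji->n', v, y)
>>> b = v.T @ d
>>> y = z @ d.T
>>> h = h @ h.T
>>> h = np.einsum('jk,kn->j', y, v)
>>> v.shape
(19, 11)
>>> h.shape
(5,)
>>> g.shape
(19,)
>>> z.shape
(5, 11)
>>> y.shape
(5, 19)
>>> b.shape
(11, 11)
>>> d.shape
(19, 11)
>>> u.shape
(7, 7, 7)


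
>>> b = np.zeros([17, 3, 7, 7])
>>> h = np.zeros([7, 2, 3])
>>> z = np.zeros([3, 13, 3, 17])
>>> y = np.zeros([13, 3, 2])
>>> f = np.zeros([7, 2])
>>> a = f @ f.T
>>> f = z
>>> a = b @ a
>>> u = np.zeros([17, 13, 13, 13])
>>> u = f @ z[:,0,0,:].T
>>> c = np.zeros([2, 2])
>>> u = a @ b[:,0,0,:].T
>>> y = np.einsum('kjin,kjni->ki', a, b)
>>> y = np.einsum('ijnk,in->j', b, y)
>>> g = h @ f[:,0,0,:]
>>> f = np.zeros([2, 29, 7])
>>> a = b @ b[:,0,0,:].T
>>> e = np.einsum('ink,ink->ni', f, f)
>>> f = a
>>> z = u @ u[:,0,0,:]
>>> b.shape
(17, 3, 7, 7)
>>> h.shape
(7, 2, 3)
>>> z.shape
(17, 3, 7, 17)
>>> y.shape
(3,)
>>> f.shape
(17, 3, 7, 17)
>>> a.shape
(17, 3, 7, 17)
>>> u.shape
(17, 3, 7, 17)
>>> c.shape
(2, 2)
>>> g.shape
(7, 2, 17)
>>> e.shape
(29, 2)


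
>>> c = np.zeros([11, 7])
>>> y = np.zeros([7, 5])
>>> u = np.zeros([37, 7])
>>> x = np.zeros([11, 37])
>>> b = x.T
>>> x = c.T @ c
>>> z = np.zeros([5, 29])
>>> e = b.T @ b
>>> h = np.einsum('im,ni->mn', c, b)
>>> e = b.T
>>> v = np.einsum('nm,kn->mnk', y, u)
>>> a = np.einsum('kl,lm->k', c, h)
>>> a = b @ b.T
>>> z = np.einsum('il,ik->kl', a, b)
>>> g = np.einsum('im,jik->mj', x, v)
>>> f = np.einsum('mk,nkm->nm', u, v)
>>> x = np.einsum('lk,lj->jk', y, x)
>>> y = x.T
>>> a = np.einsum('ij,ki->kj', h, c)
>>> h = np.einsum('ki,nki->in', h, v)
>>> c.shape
(11, 7)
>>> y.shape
(5, 7)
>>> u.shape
(37, 7)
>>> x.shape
(7, 5)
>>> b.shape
(37, 11)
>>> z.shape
(11, 37)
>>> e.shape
(11, 37)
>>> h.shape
(37, 5)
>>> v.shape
(5, 7, 37)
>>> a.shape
(11, 37)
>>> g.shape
(7, 5)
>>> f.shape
(5, 37)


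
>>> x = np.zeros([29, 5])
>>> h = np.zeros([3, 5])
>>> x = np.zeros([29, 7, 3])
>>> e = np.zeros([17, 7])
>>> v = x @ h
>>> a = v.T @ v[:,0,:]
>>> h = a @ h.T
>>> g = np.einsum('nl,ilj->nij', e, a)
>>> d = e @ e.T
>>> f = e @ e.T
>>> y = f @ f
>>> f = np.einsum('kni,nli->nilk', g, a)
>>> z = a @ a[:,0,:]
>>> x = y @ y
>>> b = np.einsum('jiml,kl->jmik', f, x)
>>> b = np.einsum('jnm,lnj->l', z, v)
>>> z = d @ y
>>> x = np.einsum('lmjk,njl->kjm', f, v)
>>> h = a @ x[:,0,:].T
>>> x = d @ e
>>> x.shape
(17, 7)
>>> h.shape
(5, 7, 17)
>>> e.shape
(17, 7)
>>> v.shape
(29, 7, 5)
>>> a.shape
(5, 7, 5)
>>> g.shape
(17, 5, 5)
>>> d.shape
(17, 17)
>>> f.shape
(5, 5, 7, 17)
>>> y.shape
(17, 17)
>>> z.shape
(17, 17)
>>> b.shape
(29,)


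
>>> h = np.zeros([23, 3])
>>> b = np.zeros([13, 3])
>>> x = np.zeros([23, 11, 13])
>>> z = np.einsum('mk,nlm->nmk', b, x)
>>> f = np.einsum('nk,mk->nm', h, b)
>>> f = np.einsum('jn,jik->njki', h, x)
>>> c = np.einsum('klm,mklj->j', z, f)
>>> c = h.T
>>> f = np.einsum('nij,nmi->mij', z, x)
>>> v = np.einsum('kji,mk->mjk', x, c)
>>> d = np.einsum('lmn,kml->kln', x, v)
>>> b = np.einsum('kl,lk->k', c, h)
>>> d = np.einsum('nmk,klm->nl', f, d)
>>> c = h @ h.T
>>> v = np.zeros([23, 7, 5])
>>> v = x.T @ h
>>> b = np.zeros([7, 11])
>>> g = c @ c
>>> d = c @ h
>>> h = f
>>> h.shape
(11, 13, 3)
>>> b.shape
(7, 11)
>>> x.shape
(23, 11, 13)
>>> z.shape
(23, 13, 3)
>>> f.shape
(11, 13, 3)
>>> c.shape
(23, 23)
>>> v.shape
(13, 11, 3)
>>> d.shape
(23, 3)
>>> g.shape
(23, 23)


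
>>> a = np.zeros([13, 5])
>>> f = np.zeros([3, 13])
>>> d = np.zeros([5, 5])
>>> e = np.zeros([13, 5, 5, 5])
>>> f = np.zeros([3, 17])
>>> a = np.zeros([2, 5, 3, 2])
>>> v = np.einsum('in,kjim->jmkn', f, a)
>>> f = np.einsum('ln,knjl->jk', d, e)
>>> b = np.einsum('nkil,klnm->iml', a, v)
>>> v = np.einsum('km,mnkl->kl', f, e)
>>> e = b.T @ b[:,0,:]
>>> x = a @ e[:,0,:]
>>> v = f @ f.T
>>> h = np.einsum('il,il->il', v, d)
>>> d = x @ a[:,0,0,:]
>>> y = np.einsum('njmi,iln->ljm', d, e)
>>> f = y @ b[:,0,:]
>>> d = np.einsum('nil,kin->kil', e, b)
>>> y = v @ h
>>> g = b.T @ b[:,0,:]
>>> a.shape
(2, 5, 3, 2)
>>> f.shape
(17, 5, 2)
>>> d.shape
(3, 17, 2)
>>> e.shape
(2, 17, 2)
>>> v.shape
(5, 5)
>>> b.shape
(3, 17, 2)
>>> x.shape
(2, 5, 3, 2)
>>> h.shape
(5, 5)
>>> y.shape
(5, 5)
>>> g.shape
(2, 17, 2)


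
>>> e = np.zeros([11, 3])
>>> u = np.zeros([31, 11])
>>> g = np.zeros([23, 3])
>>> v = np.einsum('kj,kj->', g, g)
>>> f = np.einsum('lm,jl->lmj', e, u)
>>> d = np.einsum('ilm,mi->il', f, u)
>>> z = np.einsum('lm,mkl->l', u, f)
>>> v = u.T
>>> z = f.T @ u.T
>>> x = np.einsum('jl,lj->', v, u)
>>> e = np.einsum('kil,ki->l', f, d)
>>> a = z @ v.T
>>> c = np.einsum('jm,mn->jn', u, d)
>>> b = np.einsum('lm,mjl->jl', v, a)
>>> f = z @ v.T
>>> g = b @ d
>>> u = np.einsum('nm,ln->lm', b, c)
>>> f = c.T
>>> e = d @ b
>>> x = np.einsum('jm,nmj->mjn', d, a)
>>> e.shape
(11, 11)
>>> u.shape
(31, 11)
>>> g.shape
(3, 3)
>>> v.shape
(11, 31)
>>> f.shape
(3, 31)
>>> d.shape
(11, 3)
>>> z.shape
(31, 3, 31)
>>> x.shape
(3, 11, 31)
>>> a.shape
(31, 3, 11)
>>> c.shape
(31, 3)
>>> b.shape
(3, 11)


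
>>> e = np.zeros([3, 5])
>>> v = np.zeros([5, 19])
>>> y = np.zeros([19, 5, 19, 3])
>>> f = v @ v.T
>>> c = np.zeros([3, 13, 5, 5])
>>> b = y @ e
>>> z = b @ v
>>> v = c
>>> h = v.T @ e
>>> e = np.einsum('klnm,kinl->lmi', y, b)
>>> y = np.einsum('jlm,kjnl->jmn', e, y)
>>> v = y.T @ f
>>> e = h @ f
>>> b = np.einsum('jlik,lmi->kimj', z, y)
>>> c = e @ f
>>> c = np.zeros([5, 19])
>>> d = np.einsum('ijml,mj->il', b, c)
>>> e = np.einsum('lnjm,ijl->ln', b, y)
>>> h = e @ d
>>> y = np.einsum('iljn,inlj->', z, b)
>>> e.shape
(19, 19)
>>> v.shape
(19, 5, 5)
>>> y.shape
()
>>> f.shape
(5, 5)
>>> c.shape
(5, 19)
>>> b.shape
(19, 19, 5, 19)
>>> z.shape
(19, 5, 19, 19)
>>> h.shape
(19, 19)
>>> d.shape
(19, 19)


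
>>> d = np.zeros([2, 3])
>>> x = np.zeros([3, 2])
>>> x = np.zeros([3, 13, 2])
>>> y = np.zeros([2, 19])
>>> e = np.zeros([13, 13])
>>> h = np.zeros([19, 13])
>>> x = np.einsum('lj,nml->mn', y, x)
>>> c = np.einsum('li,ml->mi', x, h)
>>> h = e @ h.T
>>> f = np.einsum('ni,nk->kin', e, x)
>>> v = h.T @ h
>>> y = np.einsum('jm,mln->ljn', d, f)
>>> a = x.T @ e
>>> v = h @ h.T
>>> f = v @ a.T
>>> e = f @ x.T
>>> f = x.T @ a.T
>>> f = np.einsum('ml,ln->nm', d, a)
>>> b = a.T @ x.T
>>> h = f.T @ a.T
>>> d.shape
(2, 3)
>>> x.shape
(13, 3)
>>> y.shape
(13, 2, 13)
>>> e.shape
(13, 13)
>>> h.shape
(2, 3)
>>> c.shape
(19, 3)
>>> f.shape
(13, 2)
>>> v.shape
(13, 13)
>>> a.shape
(3, 13)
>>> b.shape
(13, 13)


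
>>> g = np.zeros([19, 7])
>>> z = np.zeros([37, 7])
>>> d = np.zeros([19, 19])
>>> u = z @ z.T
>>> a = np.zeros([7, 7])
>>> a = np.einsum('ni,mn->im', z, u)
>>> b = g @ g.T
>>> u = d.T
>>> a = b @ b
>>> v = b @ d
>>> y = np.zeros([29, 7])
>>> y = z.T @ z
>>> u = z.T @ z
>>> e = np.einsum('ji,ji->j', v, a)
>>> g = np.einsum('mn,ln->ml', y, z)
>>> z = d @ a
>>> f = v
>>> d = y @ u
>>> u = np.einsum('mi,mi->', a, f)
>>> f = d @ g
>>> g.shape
(7, 37)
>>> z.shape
(19, 19)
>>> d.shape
(7, 7)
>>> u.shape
()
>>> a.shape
(19, 19)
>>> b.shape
(19, 19)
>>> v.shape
(19, 19)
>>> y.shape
(7, 7)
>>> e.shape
(19,)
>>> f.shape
(7, 37)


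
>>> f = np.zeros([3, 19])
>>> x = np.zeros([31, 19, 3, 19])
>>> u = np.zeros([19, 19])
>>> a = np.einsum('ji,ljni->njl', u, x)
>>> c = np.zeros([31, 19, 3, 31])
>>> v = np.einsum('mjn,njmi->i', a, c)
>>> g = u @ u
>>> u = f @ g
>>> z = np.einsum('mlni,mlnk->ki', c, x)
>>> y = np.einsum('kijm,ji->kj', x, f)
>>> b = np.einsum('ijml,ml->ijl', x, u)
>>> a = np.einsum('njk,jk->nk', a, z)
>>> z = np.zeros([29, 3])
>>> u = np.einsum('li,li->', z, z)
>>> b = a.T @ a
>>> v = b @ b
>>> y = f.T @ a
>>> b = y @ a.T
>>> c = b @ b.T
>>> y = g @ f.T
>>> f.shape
(3, 19)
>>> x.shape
(31, 19, 3, 19)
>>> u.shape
()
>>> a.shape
(3, 31)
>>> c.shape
(19, 19)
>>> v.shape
(31, 31)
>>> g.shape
(19, 19)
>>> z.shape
(29, 3)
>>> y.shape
(19, 3)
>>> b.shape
(19, 3)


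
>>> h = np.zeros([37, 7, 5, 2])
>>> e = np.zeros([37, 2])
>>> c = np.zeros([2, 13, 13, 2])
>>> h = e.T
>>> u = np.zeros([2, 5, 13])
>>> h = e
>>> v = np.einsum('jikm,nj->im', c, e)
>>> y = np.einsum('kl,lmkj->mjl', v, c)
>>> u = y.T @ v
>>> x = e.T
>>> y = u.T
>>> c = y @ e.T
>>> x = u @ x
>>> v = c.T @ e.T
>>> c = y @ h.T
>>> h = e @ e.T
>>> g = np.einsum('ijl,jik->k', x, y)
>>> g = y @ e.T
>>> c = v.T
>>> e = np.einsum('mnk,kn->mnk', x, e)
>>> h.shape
(37, 37)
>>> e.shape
(2, 2, 37)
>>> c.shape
(37, 2, 37)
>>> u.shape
(2, 2, 2)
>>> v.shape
(37, 2, 37)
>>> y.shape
(2, 2, 2)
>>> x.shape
(2, 2, 37)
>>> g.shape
(2, 2, 37)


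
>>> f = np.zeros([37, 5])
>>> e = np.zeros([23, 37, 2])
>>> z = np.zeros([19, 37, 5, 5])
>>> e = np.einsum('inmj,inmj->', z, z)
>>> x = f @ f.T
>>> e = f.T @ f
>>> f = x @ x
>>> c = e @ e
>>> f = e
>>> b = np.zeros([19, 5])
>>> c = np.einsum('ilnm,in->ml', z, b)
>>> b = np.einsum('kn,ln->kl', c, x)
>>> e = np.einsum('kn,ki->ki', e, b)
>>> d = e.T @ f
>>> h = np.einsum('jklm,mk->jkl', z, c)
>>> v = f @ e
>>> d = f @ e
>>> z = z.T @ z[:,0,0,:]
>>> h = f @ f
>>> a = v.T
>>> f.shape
(5, 5)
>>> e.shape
(5, 37)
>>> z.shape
(5, 5, 37, 5)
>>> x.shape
(37, 37)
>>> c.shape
(5, 37)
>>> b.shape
(5, 37)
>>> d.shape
(5, 37)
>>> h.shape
(5, 5)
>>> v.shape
(5, 37)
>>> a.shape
(37, 5)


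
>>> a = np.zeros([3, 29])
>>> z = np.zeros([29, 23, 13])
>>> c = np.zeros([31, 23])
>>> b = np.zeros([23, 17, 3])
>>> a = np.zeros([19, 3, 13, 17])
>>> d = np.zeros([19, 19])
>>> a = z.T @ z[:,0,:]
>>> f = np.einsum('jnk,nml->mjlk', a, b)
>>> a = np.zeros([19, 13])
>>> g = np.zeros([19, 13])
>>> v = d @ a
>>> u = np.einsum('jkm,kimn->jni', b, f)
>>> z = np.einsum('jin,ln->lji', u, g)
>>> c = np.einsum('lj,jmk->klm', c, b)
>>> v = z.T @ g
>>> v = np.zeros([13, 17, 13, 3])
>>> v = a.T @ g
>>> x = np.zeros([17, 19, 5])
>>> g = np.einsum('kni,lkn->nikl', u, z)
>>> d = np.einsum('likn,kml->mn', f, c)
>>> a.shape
(19, 13)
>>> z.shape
(19, 23, 13)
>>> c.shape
(3, 31, 17)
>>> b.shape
(23, 17, 3)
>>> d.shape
(31, 13)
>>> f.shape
(17, 13, 3, 13)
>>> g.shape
(13, 13, 23, 19)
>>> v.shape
(13, 13)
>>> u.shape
(23, 13, 13)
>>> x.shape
(17, 19, 5)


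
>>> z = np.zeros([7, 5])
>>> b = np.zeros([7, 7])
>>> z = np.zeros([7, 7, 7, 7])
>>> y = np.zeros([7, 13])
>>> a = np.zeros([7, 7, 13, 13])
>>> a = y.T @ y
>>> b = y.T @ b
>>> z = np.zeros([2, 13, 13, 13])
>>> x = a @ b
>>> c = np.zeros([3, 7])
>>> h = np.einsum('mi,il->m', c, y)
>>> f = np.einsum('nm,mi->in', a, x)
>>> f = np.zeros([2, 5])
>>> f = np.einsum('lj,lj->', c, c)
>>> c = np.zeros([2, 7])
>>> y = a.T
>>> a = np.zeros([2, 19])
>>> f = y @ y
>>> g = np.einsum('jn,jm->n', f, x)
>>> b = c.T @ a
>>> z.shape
(2, 13, 13, 13)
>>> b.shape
(7, 19)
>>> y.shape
(13, 13)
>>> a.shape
(2, 19)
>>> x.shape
(13, 7)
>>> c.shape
(2, 7)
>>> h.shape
(3,)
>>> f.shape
(13, 13)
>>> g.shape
(13,)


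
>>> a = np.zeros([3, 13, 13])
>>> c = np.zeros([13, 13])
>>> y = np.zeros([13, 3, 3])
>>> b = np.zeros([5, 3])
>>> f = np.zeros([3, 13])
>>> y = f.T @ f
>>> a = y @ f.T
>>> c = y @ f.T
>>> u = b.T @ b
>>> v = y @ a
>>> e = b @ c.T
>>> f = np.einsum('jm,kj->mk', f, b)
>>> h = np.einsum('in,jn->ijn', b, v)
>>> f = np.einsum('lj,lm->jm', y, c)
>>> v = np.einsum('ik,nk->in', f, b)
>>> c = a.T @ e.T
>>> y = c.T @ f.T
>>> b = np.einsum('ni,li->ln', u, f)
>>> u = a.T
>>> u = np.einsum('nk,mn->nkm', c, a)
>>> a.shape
(13, 3)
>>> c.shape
(3, 5)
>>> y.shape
(5, 13)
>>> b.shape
(13, 3)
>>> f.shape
(13, 3)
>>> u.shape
(3, 5, 13)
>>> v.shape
(13, 5)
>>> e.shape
(5, 13)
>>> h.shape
(5, 13, 3)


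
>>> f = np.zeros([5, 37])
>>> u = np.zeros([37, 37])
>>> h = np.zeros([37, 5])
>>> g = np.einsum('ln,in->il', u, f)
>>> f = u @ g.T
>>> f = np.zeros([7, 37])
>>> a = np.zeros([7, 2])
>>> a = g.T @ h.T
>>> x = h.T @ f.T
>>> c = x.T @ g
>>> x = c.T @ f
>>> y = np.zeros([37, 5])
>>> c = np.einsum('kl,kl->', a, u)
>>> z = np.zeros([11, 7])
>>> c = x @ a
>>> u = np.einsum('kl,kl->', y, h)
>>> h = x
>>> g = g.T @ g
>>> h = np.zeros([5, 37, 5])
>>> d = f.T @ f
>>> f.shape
(7, 37)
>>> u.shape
()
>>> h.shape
(5, 37, 5)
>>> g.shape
(37, 37)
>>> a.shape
(37, 37)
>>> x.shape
(37, 37)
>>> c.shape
(37, 37)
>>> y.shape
(37, 5)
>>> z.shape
(11, 7)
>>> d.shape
(37, 37)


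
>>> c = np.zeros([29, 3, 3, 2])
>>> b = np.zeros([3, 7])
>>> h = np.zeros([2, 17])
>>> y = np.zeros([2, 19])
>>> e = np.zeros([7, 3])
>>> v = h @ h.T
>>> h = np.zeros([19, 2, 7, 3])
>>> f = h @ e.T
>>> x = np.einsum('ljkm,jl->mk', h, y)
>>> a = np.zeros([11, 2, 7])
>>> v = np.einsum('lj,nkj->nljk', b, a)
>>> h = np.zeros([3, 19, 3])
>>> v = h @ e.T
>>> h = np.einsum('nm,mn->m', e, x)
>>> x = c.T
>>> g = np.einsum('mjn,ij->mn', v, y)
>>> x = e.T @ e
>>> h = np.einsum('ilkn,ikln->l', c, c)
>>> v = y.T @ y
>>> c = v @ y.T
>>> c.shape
(19, 2)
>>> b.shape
(3, 7)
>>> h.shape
(3,)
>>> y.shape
(2, 19)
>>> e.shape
(7, 3)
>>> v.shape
(19, 19)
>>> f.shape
(19, 2, 7, 7)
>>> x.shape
(3, 3)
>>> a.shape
(11, 2, 7)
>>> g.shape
(3, 7)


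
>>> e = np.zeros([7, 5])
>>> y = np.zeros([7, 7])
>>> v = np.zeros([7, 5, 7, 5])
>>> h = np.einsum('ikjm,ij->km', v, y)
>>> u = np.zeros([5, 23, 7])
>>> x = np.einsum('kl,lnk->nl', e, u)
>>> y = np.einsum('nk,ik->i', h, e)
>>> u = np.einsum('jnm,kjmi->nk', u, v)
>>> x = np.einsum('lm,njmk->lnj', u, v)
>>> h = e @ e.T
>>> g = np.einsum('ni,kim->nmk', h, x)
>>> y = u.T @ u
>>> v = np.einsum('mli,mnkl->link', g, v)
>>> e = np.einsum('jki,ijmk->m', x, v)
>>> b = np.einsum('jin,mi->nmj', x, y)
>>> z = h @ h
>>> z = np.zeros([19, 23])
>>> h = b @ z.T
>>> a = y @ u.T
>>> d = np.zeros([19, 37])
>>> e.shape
(5,)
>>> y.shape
(7, 7)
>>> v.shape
(5, 23, 5, 7)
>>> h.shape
(5, 7, 19)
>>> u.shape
(23, 7)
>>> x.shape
(23, 7, 5)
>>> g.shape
(7, 5, 23)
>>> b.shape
(5, 7, 23)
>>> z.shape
(19, 23)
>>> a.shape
(7, 23)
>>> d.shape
(19, 37)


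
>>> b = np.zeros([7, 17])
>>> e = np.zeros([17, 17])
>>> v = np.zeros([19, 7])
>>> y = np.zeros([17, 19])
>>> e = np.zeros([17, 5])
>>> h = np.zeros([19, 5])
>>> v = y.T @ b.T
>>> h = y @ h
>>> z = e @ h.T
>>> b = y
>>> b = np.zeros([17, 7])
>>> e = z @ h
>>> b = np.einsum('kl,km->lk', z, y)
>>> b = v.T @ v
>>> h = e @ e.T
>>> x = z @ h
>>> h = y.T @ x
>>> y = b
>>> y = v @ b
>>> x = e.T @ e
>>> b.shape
(7, 7)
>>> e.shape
(17, 5)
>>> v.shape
(19, 7)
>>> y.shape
(19, 7)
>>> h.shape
(19, 17)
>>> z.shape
(17, 17)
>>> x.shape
(5, 5)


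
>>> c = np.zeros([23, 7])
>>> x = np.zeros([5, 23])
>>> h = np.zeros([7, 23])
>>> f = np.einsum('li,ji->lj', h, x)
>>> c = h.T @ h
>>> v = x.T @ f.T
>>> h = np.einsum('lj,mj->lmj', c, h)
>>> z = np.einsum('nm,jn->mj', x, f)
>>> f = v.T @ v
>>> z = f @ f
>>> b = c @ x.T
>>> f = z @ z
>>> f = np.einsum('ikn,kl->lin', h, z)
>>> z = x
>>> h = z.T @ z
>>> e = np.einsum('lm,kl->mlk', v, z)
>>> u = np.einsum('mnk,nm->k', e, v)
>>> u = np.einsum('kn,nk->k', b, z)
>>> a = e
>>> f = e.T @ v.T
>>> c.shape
(23, 23)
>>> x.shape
(5, 23)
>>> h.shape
(23, 23)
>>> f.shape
(5, 23, 23)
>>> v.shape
(23, 7)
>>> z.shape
(5, 23)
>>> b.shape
(23, 5)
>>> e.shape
(7, 23, 5)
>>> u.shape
(23,)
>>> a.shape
(7, 23, 5)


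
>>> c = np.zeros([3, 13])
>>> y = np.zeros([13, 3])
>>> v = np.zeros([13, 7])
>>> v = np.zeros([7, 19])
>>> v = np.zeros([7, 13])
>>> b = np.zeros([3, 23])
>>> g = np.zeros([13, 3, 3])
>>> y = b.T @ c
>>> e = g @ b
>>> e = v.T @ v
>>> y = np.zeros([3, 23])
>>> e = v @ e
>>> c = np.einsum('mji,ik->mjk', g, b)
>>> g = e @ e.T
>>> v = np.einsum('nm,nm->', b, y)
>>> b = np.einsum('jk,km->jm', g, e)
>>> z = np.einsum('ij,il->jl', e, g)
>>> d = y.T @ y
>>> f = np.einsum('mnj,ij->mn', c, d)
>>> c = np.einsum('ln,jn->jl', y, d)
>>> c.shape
(23, 3)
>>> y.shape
(3, 23)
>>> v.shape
()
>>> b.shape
(7, 13)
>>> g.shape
(7, 7)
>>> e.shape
(7, 13)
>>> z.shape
(13, 7)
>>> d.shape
(23, 23)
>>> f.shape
(13, 3)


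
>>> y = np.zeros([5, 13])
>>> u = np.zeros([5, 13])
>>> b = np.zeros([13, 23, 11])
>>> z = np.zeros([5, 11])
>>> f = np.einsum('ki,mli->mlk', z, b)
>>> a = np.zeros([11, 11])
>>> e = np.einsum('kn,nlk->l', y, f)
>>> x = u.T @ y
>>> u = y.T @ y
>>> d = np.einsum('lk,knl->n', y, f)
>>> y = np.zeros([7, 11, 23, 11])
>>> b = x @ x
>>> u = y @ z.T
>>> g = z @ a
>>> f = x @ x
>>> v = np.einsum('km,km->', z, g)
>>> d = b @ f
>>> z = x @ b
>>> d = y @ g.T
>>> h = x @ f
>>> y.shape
(7, 11, 23, 11)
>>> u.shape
(7, 11, 23, 5)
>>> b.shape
(13, 13)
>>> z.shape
(13, 13)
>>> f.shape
(13, 13)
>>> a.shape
(11, 11)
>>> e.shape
(23,)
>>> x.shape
(13, 13)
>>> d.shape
(7, 11, 23, 5)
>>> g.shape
(5, 11)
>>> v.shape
()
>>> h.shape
(13, 13)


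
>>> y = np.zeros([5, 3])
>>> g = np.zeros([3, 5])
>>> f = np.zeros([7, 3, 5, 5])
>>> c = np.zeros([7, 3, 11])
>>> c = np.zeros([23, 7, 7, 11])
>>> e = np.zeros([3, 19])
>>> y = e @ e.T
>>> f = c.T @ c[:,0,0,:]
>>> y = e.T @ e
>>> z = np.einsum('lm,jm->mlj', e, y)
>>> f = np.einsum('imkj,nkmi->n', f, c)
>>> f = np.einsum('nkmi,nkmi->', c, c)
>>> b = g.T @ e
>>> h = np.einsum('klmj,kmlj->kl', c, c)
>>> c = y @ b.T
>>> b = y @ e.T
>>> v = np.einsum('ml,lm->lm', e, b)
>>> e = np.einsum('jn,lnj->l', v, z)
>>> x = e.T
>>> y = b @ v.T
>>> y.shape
(19, 19)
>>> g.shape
(3, 5)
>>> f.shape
()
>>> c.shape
(19, 5)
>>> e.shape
(19,)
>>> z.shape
(19, 3, 19)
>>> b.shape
(19, 3)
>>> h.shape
(23, 7)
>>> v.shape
(19, 3)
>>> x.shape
(19,)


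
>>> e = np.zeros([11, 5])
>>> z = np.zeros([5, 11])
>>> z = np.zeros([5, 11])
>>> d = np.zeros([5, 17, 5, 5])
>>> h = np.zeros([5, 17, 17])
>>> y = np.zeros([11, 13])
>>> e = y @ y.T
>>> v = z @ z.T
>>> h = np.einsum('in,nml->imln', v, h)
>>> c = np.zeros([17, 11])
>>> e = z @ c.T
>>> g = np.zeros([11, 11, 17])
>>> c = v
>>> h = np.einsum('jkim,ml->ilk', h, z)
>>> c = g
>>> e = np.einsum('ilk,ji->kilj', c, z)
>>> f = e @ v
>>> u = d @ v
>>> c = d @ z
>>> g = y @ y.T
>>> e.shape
(17, 11, 11, 5)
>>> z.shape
(5, 11)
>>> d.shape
(5, 17, 5, 5)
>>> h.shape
(17, 11, 17)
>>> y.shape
(11, 13)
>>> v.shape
(5, 5)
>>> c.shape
(5, 17, 5, 11)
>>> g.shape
(11, 11)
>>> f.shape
(17, 11, 11, 5)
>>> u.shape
(5, 17, 5, 5)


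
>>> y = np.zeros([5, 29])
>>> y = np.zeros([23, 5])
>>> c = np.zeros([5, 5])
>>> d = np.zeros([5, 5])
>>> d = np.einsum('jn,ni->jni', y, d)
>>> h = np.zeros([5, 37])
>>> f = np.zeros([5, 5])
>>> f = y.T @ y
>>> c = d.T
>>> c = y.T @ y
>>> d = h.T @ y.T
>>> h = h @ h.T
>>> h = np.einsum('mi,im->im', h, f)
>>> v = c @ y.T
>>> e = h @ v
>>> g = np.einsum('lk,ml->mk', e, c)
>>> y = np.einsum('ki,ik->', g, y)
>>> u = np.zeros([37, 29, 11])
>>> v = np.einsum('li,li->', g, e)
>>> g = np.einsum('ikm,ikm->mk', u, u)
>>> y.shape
()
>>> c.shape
(5, 5)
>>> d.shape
(37, 23)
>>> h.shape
(5, 5)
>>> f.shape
(5, 5)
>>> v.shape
()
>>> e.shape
(5, 23)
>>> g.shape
(11, 29)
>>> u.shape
(37, 29, 11)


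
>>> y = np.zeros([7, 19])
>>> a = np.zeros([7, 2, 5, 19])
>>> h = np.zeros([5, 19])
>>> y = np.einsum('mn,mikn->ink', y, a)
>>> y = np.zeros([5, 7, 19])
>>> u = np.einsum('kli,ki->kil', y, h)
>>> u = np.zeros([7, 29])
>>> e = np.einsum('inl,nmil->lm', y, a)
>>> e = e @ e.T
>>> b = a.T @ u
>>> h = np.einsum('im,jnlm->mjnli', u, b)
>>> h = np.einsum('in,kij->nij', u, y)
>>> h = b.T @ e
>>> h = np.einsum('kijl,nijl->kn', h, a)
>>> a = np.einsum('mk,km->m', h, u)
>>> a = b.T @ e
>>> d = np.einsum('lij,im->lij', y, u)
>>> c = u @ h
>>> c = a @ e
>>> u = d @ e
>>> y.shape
(5, 7, 19)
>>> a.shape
(29, 2, 5, 19)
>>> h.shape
(29, 7)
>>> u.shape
(5, 7, 19)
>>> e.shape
(19, 19)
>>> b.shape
(19, 5, 2, 29)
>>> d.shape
(5, 7, 19)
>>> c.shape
(29, 2, 5, 19)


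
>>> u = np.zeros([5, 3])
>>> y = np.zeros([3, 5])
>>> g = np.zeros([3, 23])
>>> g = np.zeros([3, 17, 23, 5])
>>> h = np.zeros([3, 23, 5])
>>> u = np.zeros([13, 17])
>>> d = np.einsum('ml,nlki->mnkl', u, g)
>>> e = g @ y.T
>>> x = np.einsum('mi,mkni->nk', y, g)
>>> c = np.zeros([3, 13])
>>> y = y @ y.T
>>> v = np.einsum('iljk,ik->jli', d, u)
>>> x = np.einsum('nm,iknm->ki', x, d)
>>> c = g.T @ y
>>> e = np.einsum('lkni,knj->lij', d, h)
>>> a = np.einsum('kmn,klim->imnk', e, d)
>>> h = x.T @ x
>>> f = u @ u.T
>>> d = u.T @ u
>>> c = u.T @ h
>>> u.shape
(13, 17)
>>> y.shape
(3, 3)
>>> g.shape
(3, 17, 23, 5)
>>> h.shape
(13, 13)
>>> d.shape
(17, 17)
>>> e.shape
(13, 17, 5)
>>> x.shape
(3, 13)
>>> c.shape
(17, 13)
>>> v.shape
(23, 3, 13)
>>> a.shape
(23, 17, 5, 13)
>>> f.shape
(13, 13)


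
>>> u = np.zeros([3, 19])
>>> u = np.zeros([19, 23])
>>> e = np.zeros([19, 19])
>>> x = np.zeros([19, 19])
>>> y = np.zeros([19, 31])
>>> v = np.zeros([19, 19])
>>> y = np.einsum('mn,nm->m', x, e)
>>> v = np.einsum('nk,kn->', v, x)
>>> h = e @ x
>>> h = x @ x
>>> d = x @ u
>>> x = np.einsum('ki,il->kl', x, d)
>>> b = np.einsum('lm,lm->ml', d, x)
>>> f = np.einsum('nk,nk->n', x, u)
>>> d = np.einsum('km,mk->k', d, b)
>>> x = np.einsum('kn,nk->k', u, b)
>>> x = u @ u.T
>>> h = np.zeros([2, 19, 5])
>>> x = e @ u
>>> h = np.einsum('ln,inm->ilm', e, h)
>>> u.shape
(19, 23)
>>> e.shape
(19, 19)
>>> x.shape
(19, 23)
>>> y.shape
(19,)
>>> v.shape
()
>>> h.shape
(2, 19, 5)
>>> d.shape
(19,)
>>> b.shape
(23, 19)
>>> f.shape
(19,)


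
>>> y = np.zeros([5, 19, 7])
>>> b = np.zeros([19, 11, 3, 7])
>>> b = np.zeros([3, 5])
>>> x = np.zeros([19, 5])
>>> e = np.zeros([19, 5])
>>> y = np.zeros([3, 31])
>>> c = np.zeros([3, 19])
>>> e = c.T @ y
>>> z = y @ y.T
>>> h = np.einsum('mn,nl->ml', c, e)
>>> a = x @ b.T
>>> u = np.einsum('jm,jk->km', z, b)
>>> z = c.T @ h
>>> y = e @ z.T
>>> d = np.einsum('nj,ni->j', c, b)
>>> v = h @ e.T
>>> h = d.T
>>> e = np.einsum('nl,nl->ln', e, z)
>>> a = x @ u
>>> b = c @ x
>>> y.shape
(19, 19)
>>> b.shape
(3, 5)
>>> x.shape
(19, 5)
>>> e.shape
(31, 19)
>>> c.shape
(3, 19)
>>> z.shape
(19, 31)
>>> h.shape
(19,)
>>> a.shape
(19, 3)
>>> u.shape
(5, 3)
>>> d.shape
(19,)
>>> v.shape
(3, 19)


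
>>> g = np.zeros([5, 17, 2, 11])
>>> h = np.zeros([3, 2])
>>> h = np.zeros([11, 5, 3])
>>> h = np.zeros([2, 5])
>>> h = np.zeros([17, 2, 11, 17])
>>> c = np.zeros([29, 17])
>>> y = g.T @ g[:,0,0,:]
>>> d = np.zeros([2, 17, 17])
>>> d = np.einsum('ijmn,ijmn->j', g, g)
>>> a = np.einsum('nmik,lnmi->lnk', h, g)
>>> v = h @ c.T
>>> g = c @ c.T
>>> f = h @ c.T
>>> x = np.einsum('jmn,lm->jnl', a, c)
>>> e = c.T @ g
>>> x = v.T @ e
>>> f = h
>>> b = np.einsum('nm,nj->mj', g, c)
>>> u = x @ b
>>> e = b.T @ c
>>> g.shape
(29, 29)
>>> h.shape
(17, 2, 11, 17)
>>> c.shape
(29, 17)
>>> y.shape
(11, 2, 17, 11)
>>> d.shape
(17,)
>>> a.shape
(5, 17, 17)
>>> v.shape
(17, 2, 11, 29)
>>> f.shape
(17, 2, 11, 17)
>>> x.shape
(29, 11, 2, 29)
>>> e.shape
(17, 17)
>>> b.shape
(29, 17)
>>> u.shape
(29, 11, 2, 17)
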